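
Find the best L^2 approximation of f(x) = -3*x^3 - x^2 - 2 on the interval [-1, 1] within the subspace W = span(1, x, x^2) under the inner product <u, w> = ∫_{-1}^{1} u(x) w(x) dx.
g(x) = -x^2 - 9*x/5 - 2

The best approximation g ∈ W is the orthogonal projection of f onto W. Writing g = a_0 + a_1 x + a_2 x^2, the coefficients solve the normal equations G · a = b where
  G_{ij} = <φ_i, φ_j> and b_i = <f, φ_i>, with φ_0 = 1, φ_1 = x, φ_2 = x^2.
G =
  [2, 0, 2/3]
  [0, 2/3, 0]
  [2/3, 0, 2/5],
b = (-14/3, -6/5, -26/15).
Solving gives a_0 = -2, a_1 = -9/5, a_2 = -1, so
  g(x) = -x^2 - 9*x/5 - 2.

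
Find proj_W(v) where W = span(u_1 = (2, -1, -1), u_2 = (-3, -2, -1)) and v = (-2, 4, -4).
proj_W(v) = (-4/3, 2/3, 2/3)

Set up U = [u_1 | ... | u_2] ∈ R^(3×2). The projector onto W = col(U) is P = U (U^T U)^(-1) U^T.
Compute U^T U =
  [6, -3]
  [-3, 14],
and U^T v = (-4, 2).
Solve U^T U · c = U^T v for the coefficients: c = (-2/3, 0). The projection is proj_W(v) = U c.
Check: (v - proj_W(v)) · u_1 = 0  (should be 0).
Check: (v - proj_W(v)) · u_2 = 0  (should be 0).
Result: proj_W(v) = (-4/3, 2/3, 2/3).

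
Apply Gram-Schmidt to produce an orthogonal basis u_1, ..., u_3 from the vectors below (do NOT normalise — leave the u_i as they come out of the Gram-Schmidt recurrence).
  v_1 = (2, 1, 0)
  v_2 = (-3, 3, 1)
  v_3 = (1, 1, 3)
Orthogonal basis:
  u_1 = (2, 1, 0)
  u_2 = (-9/5, 18/5, 1)
  u_3 = (13/43, -26/43, 117/43)

Apply the Gram-Schmidt recurrence
  u_1 = v_1
  u_i = v_i − Σ_{j<i} ((v_i · u_j) / (u_j · u_j)) · u_j.

Step by step this gives:
  u_1 = (2, 1, 0)
  u_2 = (-9/5, 18/5, 1)
  u_3 = (13/43, -26/43, 117/43)

Orthogonality check:
  u_2 · u_1 = 0 (should be 0)
  u_3 · u_1 = 0 (should be 0)
  u_3 · u_2 = 0 (should be 0)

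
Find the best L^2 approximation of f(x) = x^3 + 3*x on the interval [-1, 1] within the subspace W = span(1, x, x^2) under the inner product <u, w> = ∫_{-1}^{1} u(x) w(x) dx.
g(x) = 18*x/5

The best approximation g ∈ W is the orthogonal projection of f onto W. Writing g = a_0 + a_1 x + a_2 x^2, the coefficients solve the normal equations G · a = b where
  G_{ij} = <φ_i, φ_j> and b_i = <f, φ_i>, with φ_0 = 1, φ_1 = x, φ_2 = x^2.
G =
  [2, 0, 2/3]
  [0, 2/3, 0]
  [2/3, 0, 2/5],
b = (0, 12/5, 0).
Solving gives a_0 = 0, a_1 = 18/5, a_2 = 0, so
  g(x) = 18*x/5.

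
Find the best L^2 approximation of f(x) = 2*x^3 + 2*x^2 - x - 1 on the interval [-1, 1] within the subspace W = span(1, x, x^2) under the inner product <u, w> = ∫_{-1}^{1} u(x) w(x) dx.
g(x) = 2*x^2 + x/5 - 1

The best approximation g ∈ W is the orthogonal projection of f onto W. Writing g = a_0 + a_1 x + a_2 x^2, the coefficients solve the normal equations G · a = b where
  G_{ij} = <φ_i, φ_j> and b_i = <f, φ_i>, with φ_0 = 1, φ_1 = x, φ_2 = x^2.
G =
  [2, 0, 2/3]
  [0, 2/3, 0]
  [2/3, 0, 2/5],
b = (-2/3, 2/15, 2/15).
Solving gives a_0 = -1, a_1 = 1/5, a_2 = 2, so
  g(x) = 2*x^2 + x/5 - 1.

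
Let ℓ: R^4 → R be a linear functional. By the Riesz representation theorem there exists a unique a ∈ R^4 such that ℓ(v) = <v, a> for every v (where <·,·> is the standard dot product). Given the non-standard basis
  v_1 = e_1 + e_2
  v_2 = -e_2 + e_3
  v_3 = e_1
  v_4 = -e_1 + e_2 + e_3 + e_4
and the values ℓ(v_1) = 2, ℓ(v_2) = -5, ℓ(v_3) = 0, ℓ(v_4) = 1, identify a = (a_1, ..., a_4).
a = (0, 2, -3, 2)

Write a = (a_1, ..., a_4) in the standard basis. For each basis vector v_i, ℓ(v_i) = <v_i, a> is a linear equation in the a_j's. Collect the n equations into a matrix system V a = ℓ, where row i of V is v_i (expressed in the standard basis). Since V is invertible (lower-triangular with 1s on the diagonal, up to permutation), solve by back-substitution:
  V =
[[1, 1, 0, 0],
 [0, -1, 1, 0],
 [1, 0, 0, 0],
 [-1, 1, 1, 1]]
  V a = (2, -5, 0, 1)
Solving gives a = (0, 2, -3, 2).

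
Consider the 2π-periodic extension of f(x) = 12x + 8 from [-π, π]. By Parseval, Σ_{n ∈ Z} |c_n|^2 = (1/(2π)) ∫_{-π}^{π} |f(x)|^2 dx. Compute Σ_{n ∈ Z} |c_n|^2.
Σ |c_n|^2 = 48π^2 + 64

Expand and integrate term by term over [-π, π]:
  ∫ (12x)^2 dx = 144·(2π^3/3); ∫ 2·12·(8)·x dx = 0 (odd integrand); ∫ 8^2 dx = 64·2π.
So (1/(2π)) ∫_{-π}^{π} (12x + 8)^2 dx = 144π^2/3 + 64 = 48π^2 + 64.
Parseval ⇒ Σ |c_n|^2 = 48π^2 + 64.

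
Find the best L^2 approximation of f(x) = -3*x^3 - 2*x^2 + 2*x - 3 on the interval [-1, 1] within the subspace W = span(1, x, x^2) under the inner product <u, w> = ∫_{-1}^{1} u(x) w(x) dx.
g(x) = -2*x^2 + x/5 - 3

The best approximation g ∈ W is the orthogonal projection of f onto W. Writing g = a_0 + a_1 x + a_2 x^2, the coefficients solve the normal equations G · a = b where
  G_{ij} = <φ_i, φ_j> and b_i = <f, φ_i>, with φ_0 = 1, φ_1 = x, φ_2 = x^2.
G =
  [2, 0, 2/3]
  [0, 2/3, 0]
  [2/3, 0, 2/5],
b = (-22/3, 2/15, -14/5).
Solving gives a_0 = -3, a_1 = 1/5, a_2 = -2, so
  g(x) = -2*x^2 + x/5 - 3.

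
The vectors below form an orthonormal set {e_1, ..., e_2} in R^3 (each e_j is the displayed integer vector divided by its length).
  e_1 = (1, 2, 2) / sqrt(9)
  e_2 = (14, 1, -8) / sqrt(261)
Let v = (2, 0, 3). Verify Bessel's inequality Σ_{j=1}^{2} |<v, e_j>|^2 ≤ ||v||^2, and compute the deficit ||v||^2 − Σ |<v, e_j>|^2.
Σ |<v, e_j>|^2 = 208/29; ||v||^2 = 13; deficit = 169/29

Write each e_j = u_j / sqrt(<u_j, u_j>) where u_j is the displayed integer vector. Then <v, e_j> = <v, u_j> / sqrt(<u_j, u_j>), so |<v, e_j>|^2 = <v, u_j>^2 / <u_j, u_j>.
Coefficients: <v, e_1> = 8/sqrt(9), <v, e_2> = 4/sqrt(261).
Square and sum: Σ |<v, e_j>|^2 = 208/29.
Compute ||v||^2 = v·v = 13.
Deficit = 13 − 208/29 = 169/29 ≥ 0, confirming Bessel's inequality. (The deficit equals ||v − Σ <v,e_j> e_j||^2, the squared distance from v to span{e_j}.)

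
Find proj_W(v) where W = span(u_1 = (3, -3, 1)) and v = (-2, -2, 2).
proj_W(v) = (6/19, -6/19, 2/19)

Set up U = [u_1 | ... | u_1] ∈ R^(3×1). The projector onto W = col(U) is P = U (U^T U)^(-1) U^T.
Compute U^T U =
  [19],
and U^T v = (2).
Solve U^T U · c = U^T v for the coefficients: c = (2/19). The projection is proj_W(v) = U c.
Check: (v - proj_W(v)) · u_1 = 0  (should be 0).
Result: proj_W(v) = (6/19, -6/19, 2/19).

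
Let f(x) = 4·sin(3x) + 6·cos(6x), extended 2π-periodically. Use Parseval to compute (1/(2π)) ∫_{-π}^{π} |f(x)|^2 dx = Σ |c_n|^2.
Σ |c_n|^2 = 26

Expand |f|^2 and use orthogonality of {sin(nx), cos(mx)} on [-π, π]:
  ∫_{-π}^{π} sin(nx)^2 dx = π, ∫ cos(mx)^2 dx = π, and cross terms integrate to 0.
So ∫_{-π}^{π} f(x)^2 dx = 4^2 · π + 6^2 · π = (16 + 36)π.
Divide by 2π: (16 + 36)/2 = 26.
By Parseval, this equals Σ |c_n|^2.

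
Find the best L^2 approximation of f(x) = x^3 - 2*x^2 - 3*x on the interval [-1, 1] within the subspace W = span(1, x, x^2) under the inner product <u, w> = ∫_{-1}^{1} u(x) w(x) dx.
g(x) = -2*x^2 - 12*x/5

The best approximation g ∈ W is the orthogonal projection of f onto W. Writing g = a_0 + a_1 x + a_2 x^2, the coefficients solve the normal equations G · a = b where
  G_{ij} = <φ_i, φ_j> and b_i = <f, φ_i>, with φ_0 = 1, φ_1 = x, φ_2 = x^2.
G =
  [2, 0, 2/3]
  [0, 2/3, 0]
  [2/3, 0, 2/5],
b = (-4/3, -8/5, -4/5).
Solving gives a_0 = 0, a_1 = -12/5, a_2 = -2, so
  g(x) = -2*x^2 - 12*x/5.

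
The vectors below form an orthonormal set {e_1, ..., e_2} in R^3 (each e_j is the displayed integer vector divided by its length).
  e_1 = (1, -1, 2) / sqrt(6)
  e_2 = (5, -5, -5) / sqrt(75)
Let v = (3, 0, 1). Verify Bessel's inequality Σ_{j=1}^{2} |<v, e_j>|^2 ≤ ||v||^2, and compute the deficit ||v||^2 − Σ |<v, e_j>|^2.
Σ |<v, e_j>|^2 = 11/2; ||v||^2 = 10; deficit = 9/2

Write each e_j = u_j / sqrt(<u_j, u_j>) where u_j is the displayed integer vector. Then <v, e_j> = <v, u_j> / sqrt(<u_j, u_j>), so |<v, e_j>|^2 = <v, u_j>^2 / <u_j, u_j>.
Coefficients: <v, e_1> = 5/sqrt(6), <v, e_2> = 10/sqrt(75).
Square and sum: Σ |<v, e_j>|^2 = 11/2.
Compute ||v||^2 = v·v = 10.
Deficit = 10 − 11/2 = 9/2 ≥ 0, confirming Bessel's inequality. (The deficit equals ||v − Σ <v,e_j> e_j||^2, the squared distance from v to span{e_j}.)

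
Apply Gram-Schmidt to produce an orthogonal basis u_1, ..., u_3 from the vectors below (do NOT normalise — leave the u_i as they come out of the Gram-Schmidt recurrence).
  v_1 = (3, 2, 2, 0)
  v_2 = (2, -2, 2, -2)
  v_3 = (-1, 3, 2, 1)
Orthogonal basis:
  u_1 = (3, 2, 2, 0)
  u_2 = (16/17, -46/17, 22/17, -2)
  u_3 = (-98/59, 31/59, 116/59, -13/59)

Apply the Gram-Schmidt recurrence
  u_1 = v_1
  u_i = v_i − Σ_{j<i} ((v_i · u_j) / (u_j · u_j)) · u_j.

Step by step this gives:
  u_1 = (3, 2, 2, 0)
  u_2 = (16/17, -46/17, 22/17, -2)
  u_3 = (-98/59, 31/59, 116/59, -13/59)

Orthogonality check:
  u_2 · u_1 = 0 (should be 0)
  u_3 · u_1 = 0 (should be 0)
  u_3 · u_2 = 0 (should be 0)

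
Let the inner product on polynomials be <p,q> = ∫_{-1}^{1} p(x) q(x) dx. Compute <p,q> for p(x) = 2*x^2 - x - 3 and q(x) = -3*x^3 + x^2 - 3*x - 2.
<p,q> = 34/3

Expand the product: p(x)·q(x) = -6*x^5 + 5*x^4 + 2*x^3 - 4*x^2 + 11*x + 6.
∫_{-1}^{1} of each monomial x^k gives [2/(k+1) if k even, 0 if k odd]. Integrating term-by-term (or equivalently evaluating the antiderivative F(x) = -x^6 + x^5 + x^4/2 - 4*x^3/3 + 11*x^2/2 + 6*x at the endpoints):
  F(1) − F(−1) = 32/3 − (-2/3) = 34/3.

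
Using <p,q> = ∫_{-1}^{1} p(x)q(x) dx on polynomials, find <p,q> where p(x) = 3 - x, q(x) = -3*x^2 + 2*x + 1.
<p,q> = -4/3

Expand the product: p(x)·q(x) = 3*x^3 - 11*x^2 + 5*x + 3.
∫_{-1}^{1} of each monomial x^k gives [2/(k+1) if k even, 0 if k odd]. Integrating term-by-term (or equivalently evaluating the antiderivative F(x) = 3*x^4/4 - 11*x^3/3 + 5*x^2/2 + 3*x at the endpoints):
  F(1) − F(−1) = 31/12 − (47/12) = -4/3.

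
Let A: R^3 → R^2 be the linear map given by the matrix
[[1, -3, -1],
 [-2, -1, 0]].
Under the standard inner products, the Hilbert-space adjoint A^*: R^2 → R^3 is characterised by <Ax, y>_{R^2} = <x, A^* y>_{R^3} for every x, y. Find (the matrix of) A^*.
A^* = A^T =
[[1, -2],
 [-3, -1],
 [-1, 0]]

For real matrices with standard dot products, the defining identity <Ax, y> = <x, A^* y> gives (Ax)^T y = x^T (A^*) y, i.e. x^T A^T y = x^T (A^*) y. Since this holds for all x, y, we must have A^* = A^T. Therefore
A^* =
[[1, -2],
 [-3, -1],
 [-1, 0]].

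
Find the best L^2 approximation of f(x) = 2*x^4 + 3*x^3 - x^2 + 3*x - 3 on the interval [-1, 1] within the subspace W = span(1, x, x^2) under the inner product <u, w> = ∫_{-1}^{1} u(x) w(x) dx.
g(x) = 5*x^2/7 + 24*x/5 - 111/35

The best approximation g ∈ W is the orthogonal projection of f onto W. Writing g = a_0 + a_1 x + a_2 x^2, the coefficients solve the normal equations G · a = b where
  G_{ij} = <φ_i, φ_j> and b_i = <f, φ_i>, with φ_0 = 1, φ_1 = x, φ_2 = x^2.
G =
  [2, 0, 2/3]
  [0, 2/3, 0]
  [2/3, 0, 2/5],
b = (-88/15, 16/5, -64/35).
Solving gives a_0 = -111/35, a_1 = 24/5, a_2 = 5/7, so
  g(x) = 5*x^2/7 + 24*x/5 - 111/35.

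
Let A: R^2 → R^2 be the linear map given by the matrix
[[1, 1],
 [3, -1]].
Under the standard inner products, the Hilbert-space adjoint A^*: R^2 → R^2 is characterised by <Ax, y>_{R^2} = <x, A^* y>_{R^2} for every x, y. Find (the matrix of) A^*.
A^* = A^T =
[[1, 3],
 [1, -1]]

For real matrices with standard dot products, the defining identity <Ax, y> = <x, A^* y> gives (Ax)^T y = x^T (A^*) y, i.e. x^T A^T y = x^T (A^*) y. Since this holds for all x, y, we must have A^* = A^T. Therefore
A^* =
[[1, 3],
 [1, -1]].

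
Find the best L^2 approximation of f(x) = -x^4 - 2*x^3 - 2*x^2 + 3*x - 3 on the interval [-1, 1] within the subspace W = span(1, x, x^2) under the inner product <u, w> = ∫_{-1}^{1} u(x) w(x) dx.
g(x) = -20*x^2/7 + 9*x/5 - 102/35

The best approximation g ∈ W is the orthogonal projection of f onto W. Writing g = a_0 + a_1 x + a_2 x^2, the coefficients solve the normal equations G · a = b where
  G_{ij} = <φ_i, φ_j> and b_i = <f, φ_i>, with φ_0 = 1, φ_1 = x, φ_2 = x^2.
G =
  [2, 0, 2/3]
  [0, 2/3, 0]
  [2/3, 0, 2/5],
b = (-116/15, 6/5, -108/35).
Solving gives a_0 = -102/35, a_1 = 9/5, a_2 = -20/7, so
  g(x) = -20*x^2/7 + 9*x/5 - 102/35.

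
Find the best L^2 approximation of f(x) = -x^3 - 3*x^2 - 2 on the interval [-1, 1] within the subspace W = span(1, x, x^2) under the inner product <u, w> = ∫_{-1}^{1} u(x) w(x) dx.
g(x) = -3*x^2 - 3*x/5 - 2

The best approximation g ∈ W is the orthogonal projection of f onto W. Writing g = a_0 + a_1 x + a_2 x^2, the coefficients solve the normal equations G · a = b where
  G_{ij} = <φ_i, φ_j> and b_i = <f, φ_i>, with φ_0 = 1, φ_1 = x, φ_2 = x^2.
G =
  [2, 0, 2/3]
  [0, 2/3, 0]
  [2/3, 0, 2/5],
b = (-6, -2/5, -38/15).
Solving gives a_0 = -2, a_1 = -3/5, a_2 = -3, so
  g(x) = -3*x^2 - 3*x/5 - 2.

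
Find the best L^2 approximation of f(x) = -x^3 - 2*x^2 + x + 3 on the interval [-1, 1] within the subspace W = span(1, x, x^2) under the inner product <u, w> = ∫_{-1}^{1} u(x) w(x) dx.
g(x) = -2*x^2 + 2*x/5 + 3

The best approximation g ∈ W is the orthogonal projection of f onto W. Writing g = a_0 + a_1 x + a_2 x^2, the coefficients solve the normal equations G · a = b where
  G_{ij} = <φ_i, φ_j> and b_i = <f, φ_i>, with φ_0 = 1, φ_1 = x, φ_2 = x^2.
G =
  [2, 0, 2/3]
  [0, 2/3, 0]
  [2/3, 0, 2/5],
b = (14/3, 4/15, 6/5).
Solving gives a_0 = 3, a_1 = 2/5, a_2 = -2, so
  g(x) = -2*x^2 + 2*x/5 + 3.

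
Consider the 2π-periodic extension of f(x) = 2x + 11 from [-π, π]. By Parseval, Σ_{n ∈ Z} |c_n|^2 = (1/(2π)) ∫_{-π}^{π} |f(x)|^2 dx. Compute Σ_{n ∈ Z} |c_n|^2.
Σ |c_n|^2 = 4π^2/3 + 121

Expand and integrate term by term over [-π, π]:
  ∫ (2x)^2 dx = 4·(2π^3/3); ∫ 2·2·(11)·x dx = 0 (odd integrand); ∫ 11^2 dx = 121·2π.
So (1/(2π)) ∫_{-π}^{π} (2x + 11)^2 dx = 4π^2/3 + 121 = 4π^2/3 + 121.
Parseval ⇒ Σ |c_n|^2 = 4π^2/3 + 121.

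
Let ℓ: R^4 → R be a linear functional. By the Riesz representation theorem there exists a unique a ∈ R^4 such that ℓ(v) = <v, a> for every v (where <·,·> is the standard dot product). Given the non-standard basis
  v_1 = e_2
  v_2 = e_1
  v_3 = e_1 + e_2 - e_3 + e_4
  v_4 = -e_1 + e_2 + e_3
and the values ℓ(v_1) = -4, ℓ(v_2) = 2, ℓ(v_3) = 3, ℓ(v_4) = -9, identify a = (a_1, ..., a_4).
a = (2, -4, -3, 2)

Write a = (a_1, ..., a_4) in the standard basis. For each basis vector v_i, ℓ(v_i) = <v_i, a> is a linear equation in the a_j's. Collect the n equations into a matrix system V a = ℓ, where row i of V is v_i (expressed in the standard basis). Since V is invertible (lower-triangular with 1s on the diagonal, up to permutation), solve by back-substitution:
  V =
[[0, 1, 0, 0],
 [1, 0, 0, 0],
 [1, 1, -1, 1],
 [-1, 1, 1, 0]]
  V a = (-4, 2, 3, -9)
Solving gives a = (2, -4, -3, 2).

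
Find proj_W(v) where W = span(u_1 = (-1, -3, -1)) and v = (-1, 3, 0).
proj_W(v) = (8/11, 24/11, 8/11)

Set up U = [u_1 | ... | u_1] ∈ R^(3×1). The projector onto W = col(U) is P = U (U^T U)^(-1) U^T.
Compute U^T U =
  [11],
and U^T v = (-8).
Solve U^T U · c = U^T v for the coefficients: c = (-8/11). The projection is proj_W(v) = U c.
Check: (v - proj_W(v)) · u_1 = 0  (should be 0).
Result: proj_W(v) = (8/11, 24/11, 8/11).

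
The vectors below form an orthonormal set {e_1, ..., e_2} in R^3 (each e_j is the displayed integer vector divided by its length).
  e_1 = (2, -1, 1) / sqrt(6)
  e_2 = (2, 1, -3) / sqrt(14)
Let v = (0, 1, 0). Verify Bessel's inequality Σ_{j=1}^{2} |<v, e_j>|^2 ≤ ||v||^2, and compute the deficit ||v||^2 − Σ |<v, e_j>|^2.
Σ |<v, e_j>|^2 = 5/21; ||v||^2 = 1; deficit = 16/21

Write each e_j = u_j / sqrt(<u_j, u_j>) where u_j is the displayed integer vector. Then <v, e_j> = <v, u_j> / sqrt(<u_j, u_j>), so |<v, e_j>|^2 = <v, u_j>^2 / <u_j, u_j>.
Coefficients: <v, e_1> = -1/sqrt(6), <v, e_2> = 1/sqrt(14).
Square and sum: Σ |<v, e_j>|^2 = 5/21.
Compute ||v||^2 = v·v = 1.
Deficit = 1 − 5/21 = 16/21 ≥ 0, confirming Bessel's inequality. (The deficit equals ||v − Σ <v,e_j> e_j||^2, the squared distance from v to span{e_j}.)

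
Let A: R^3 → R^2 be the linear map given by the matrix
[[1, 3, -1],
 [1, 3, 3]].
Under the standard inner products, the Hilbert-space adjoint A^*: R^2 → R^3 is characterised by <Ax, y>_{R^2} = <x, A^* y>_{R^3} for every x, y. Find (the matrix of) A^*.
A^* = A^T =
[[1, 1],
 [3, 3],
 [-1, 3]]

For real matrices with standard dot products, the defining identity <Ax, y> = <x, A^* y> gives (Ax)^T y = x^T (A^*) y, i.e. x^T A^T y = x^T (A^*) y. Since this holds for all x, y, we must have A^* = A^T. Therefore
A^* =
[[1, 1],
 [3, 3],
 [-1, 3]].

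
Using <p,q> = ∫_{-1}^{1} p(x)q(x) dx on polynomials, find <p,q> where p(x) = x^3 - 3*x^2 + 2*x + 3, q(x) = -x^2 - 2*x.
<p,q> = -64/15

Expand the product: p(x)·q(x) = -x^5 + x^4 + 4*x^3 - 7*x^2 - 6*x.
∫_{-1}^{1} of each monomial x^k gives [2/(k+1) if k even, 0 if k odd]. Integrating term-by-term (or equivalently evaluating the antiderivative F(x) = -x^6/6 + x^5/5 + x^4 - 7*x^3/3 - 3*x^2 at the endpoints):
  F(1) − F(−1) = -43/10 − (-1/30) = -64/15.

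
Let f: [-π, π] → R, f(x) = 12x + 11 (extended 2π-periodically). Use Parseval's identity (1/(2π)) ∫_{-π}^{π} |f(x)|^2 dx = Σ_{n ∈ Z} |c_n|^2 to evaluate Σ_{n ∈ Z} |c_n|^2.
Σ |c_n|^2 = 48π^2 + 121

Expand and integrate term by term over [-π, π]:
  ∫ (12x)^2 dx = 144·(2π^3/3); ∫ 2·12·(11)·x dx = 0 (odd integrand); ∫ 11^2 dx = 121·2π.
So (1/(2π)) ∫_{-π}^{π} (12x + 11)^2 dx = 144π^2/3 + 121 = 48π^2 + 121.
Parseval ⇒ Σ |c_n|^2 = 48π^2 + 121.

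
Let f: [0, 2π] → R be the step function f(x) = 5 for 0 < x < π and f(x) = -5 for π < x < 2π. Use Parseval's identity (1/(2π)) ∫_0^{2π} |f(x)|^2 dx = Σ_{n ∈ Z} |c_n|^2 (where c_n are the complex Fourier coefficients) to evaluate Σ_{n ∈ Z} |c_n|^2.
Σ |c_n|^2 = 25

Parseval equates the L^2 energy of f (normalised by 1/(2π)) with the ℓ^2 sum of its Fourier coefficients: (1/(2π)) ∫_0^{2π} |f|^2 = Σ |c_n|^2.
Compute the left side: (1/(2π)) [∫_0^π 5^2 dx + ∫_π^{2π} (-5)^2 dx] = (1/(2π)) · (25π + 25π) = (25 + 25)/2 = 25.
So Σ_{n ∈ Z} |c_n|^2 = 25.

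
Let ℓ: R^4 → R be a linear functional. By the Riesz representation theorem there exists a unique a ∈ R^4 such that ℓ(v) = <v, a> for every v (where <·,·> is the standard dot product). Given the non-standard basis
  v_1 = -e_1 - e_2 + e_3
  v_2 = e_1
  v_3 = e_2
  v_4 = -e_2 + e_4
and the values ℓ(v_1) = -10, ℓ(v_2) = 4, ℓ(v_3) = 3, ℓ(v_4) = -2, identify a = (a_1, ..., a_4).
a = (4, 3, -3, 1)

Write a = (a_1, ..., a_4) in the standard basis. For each basis vector v_i, ℓ(v_i) = <v_i, a> is a linear equation in the a_j's. Collect the n equations into a matrix system V a = ℓ, where row i of V is v_i (expressed in the standard basis). Since V is invertible (lower-triangular with 1s on the diagonal, up to permutation), solve by back-substitution:
  V =
[[-1, -1, 1, 0],
 [1, 0, 0, 0],
 [0, 1, 0, 0],
 [0, -1, 0, 1]]
  V a = (-10, 4, 3, -2)
Solving gives a = (4, 3, -3, 1).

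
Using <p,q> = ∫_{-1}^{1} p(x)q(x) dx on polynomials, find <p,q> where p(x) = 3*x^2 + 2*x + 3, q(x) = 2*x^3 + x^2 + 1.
<p,q> = 64/5

Expand the product: p(x)·q(x) = 6*x^5 + 7*x^4 + 8*x^3 + 6*x^2 + 2*x + 3.
∫_{-1}^{1} of each monomial x^k gives [2/(k+1) if k even, 0 if k odd]. Integrating term-by-term (or equivalently evaluating the antiderivative F(x) = x^6 + 7*x^5/5 + 2*x^4 + 2*x^3 + x^2 + 3*x at the endpoints):
  F(1) − F(−1) = 52/5 − (-12/5) = 64/5.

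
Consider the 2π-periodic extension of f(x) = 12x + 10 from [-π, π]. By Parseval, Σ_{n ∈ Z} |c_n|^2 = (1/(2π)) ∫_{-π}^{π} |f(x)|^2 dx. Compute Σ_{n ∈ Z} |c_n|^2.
Σ |c_n|^2 = 48π^2 + 100

Expand and integrate term by term over [-π, π]:
  ∫ (12x)^2 dx = 144·(2π^3/3); ∫ 2·12·(10)·x dx = 0 (odd integrand); ∫ 10^2 dx = 100·2π.
So (1/(2π)) ∫_{-π}^{π} (12x + 10)^2 dx = 144π^2/3 + 100 = 48π^2 + 100.
Parseval ⇒ Σ |c_n|^2 = 48π^2 + 100.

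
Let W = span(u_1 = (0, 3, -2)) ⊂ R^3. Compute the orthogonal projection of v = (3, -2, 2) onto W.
proj_W(v) = (0, -30/13, 20/13)

Set up U = [u_1 | ... | u_1] ∈ R^(3×1). The projector onto W = col(U) is P = U (U^T U)^(-1) U^T.
Compute U^T U =
  [13],
and U^T v = (-10).
Solve U^T U · c = U^T v for the coefficients: c = (-10/13). The projection is proj_W(v) = U c.
Check: (v - proj_W(v)) · u_1 = 0  (should be 0).
Result: proj_W(v) = (0, -30/13, 20/13).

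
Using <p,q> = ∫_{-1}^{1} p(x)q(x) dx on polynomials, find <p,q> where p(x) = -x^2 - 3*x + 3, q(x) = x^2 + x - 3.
<p,q> = -82/5

Expand the product: p(x)·q(x) = -x^4 - 4*x^3 + 3*x^2 + 12*x - 9.
∫_{-1}^{1} of each monomial x^k gives [2/(k+1) if k even, 0 if k odd]. Integrating term-by-term (or equivalently evaluating the antiderivative F(x) = -x^5/5 - x^4 + x^3 + 6*x^2 - 9*x at the endpoints):
  F(1) − F(−1) = -16/5 − (66/5) = -82/5.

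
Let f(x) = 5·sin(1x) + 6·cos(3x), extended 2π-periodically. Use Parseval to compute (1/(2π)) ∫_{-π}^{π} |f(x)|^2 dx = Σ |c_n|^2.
Σ |c_n|^2 = 61/2

Expand |f|^2 and use orthogonality of {sin(nx), cos(mx)} on [-π, π]:
  ∫_{-π}^{π} sin(nx)^2 dx = π, ∫ cos(mx)^2 dx = π, and cross terms integrate to 0.
So ∫_{-π}^{π} f(x)^2 dx = 5^2 · π + 6^2 · π = (25 + 36)π.
Divide by 2π: (25 + 36)/2 = 61/2.
By Parseval, this equals Σ |c_n|^2.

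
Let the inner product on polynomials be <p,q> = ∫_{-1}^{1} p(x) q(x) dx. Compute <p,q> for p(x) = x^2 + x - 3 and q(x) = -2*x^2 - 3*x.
<p,q> = 6/5

Expand the product: p(x)·q(x) = -2*x^4 - 5*x^3 + 3*x^2 + 9*x.
∫_{-1}^{1} of each monomial x^k gives [2/(k+1) if k even, 0 if k odd]. Integrating term-by-term (or equivalently evaluating the antiderivative F(x) = -2*x^5/5 - 5*x^4/4 + x^3 + 9*x^2/2 at the endpoints):
  F(1) − F(−1) = 77/20 − (53/20) = 6/5.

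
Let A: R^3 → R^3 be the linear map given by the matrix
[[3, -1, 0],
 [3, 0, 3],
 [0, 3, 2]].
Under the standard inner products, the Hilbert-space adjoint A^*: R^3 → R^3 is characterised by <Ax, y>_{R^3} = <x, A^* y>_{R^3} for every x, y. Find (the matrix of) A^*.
A^* = A^T =
[[3, 3, 0],
 [-1, 0, 3],
 [0, 3, 2]]

For real matrices with standard dot products, the defining identity <Ax, y> = <x, A^* y> gives (Ax)^T y = x^T (A^*) y, i.e. x^T A^T y = x^T (A^*) y. Since this holds for all x, y, we must have A^* = A^T. Therefore
A^* =
[[3, 3, 0],
 [-1, 0, 3],
 [0, 3, 2]].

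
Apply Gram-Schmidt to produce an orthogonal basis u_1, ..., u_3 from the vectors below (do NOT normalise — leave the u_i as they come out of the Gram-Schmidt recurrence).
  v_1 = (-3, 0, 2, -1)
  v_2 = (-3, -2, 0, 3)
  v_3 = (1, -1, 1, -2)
Orthogonal basis:
  u_1 = (-3, 0, 2, -1)
  u_2 = (-12/7, -2, -6/7, 24/7)
  u_3 = (19/34, -30/17, 9/17, -21/34)

Apply the Gram-Schmidt recurrence
  u_1 = v_1
  u_i = v_i − Σ_{j<i} ((v_i · u_j) / (u_j · u_j)) · u_j.

Step by step this gives:
  u_1 = (-3, 0, 2, -1)
  u_2 = (-12/7, -2, -6/7, 24/7)
  u_3 = (19/34, -30/17, 9/17, -21/34)

Orthogonality check:
  u_2 · u_1 = 0 (should be 0)
  u_3 · u_1 = 0 (should be 0)
  u_3 · u_2 = 0 (should be 0)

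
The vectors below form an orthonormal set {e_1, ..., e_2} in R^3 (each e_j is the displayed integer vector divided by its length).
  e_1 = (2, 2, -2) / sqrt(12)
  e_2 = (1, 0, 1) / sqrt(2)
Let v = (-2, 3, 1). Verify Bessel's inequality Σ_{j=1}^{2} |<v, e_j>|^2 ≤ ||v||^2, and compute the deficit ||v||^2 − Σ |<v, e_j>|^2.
Σ |<v, e_j>|^2 = 1/2; ||v||^2 = 14; deficit = 27/2

Write each e_j = u_j / sqrt(<u_j, u_j>) where u_j is the displayed integer vector. Then <v, e_j> = <v, u_j> / sqrt(<u_j, u_j>), so |<v, e_j>|^2 = <v, u_j>^2 / <u_j, u_j>.
Coefficients: <v, e_1> = 0/sqrt(12), <v, e_2> = -1/sqrt(2).
Square and sum: Σ |<v, e_j>|^2 = 1/2.
Compute ||v||^2 = v·v = 14.
Deficit = 14 − 1/2 = 27/2 ≥ 0, confirming Bessel's inequality. (The deficit equals ||v − Σ <v,e_j> e_j||^2, the squared distance from v to span{e_j}.)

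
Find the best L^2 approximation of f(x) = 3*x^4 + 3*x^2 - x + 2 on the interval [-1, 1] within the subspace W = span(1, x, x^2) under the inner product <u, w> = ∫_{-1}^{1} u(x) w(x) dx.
g(x) = 39*x^2/7 - x + 61/35

The best approximation g ∈ W is the orthogonal projection of f onto W. Writing g = a_0 + a_1 x + a_2 x^2, the coefficients solve the normal equations G · a = b where
  G_{ij} = <φ_i, φ_j> and b_i = <f, φ_i>, with φ_0 = 1, φ_1 = x, φ_2 = x^2.
G =
  [2, 0, 2/3]
  [0, 2/3, 0]
  [2/3, 0, 2/5],
b = (36/5, -2/3, 356/105).
Solving gives a_0 = 61/35, a_1 = -1, a_2 = 39/7, so
  g(x) = 39*x^2/7 - x + 61/35.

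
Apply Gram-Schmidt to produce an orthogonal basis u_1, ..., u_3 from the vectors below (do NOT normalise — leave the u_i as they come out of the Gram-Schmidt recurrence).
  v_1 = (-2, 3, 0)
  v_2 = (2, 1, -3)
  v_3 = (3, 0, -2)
Orthogonal basis:
  u_1 = (-2, 3, 0)
  u_2 = (24/13, 16/13, -3)
  u_3 = (99/181, 66/181, 88/181)

Apply the Gram-Schmidt recurrence
  u_1 = v_1
  u_i = v_i − Σ_{j<i} ((v_i · u_j) / (u_j · u_j)) · u_j.

Step by step this gives:
  u_1 = (-2, 3, 0)
  u_2 = (24/13, 16/13, -3)
  u_3 = (99/181, 66/181, 88/181)

Orthogonality check:
  u_2 · u_1 = 0 (should be 0)
  u_3 · u_1 = 0 (should be 0)
  u_3 · u_2 = 0 (should be 0)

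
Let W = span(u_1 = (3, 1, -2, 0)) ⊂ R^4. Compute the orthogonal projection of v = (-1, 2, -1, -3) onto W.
proj_W(v) = (3/14, 1/14, -1/7, 0)

Set up U = [u_1 | ... | u_1] ∈ R^(4×1). The projector onto W = col(U) is P = U (U^T U)^(-1) U^T.
Compute U^T U =
  [14],
and U^T v = (1).
Solve U^T U · c = U^T v for the coefficients: c = (1/14). The projection is proj_W(v) = U c.
Check: (v - proj_W(v)) · u_1 = 0  (should be 0).
Result: proj_W(v) = (3/14, 1/14, -1/7, 0).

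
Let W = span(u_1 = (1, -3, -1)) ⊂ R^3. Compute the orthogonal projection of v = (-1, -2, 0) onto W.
proj_W(v) = (5/11, -15/11, -5/11)

Set up U = [u_1 | ... | u_1] ∈ R^(3×1). The projector onto W = col(U) is P = U (U^T U)^(-1) U^T.
Compute U^T U =
  [11],
and U^T v = (5).
Solve U^T U · c = U^T v for the coefficients: c = (5/11). The projection is proj_W(v) = U c.
Check: (v - proj_W(v)) · u_1 = 0  (should be 0).
Result: proj_W(v) = (5/11, -15/11, -5/11).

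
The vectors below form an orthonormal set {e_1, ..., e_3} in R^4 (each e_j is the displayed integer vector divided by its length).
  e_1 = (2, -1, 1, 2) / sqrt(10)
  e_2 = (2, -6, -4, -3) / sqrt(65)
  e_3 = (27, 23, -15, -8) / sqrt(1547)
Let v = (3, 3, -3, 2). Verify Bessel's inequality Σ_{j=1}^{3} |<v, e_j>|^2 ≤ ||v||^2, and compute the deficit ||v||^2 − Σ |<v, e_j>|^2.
Σ |<v, e_j>|^2 = 2721/119; ||v||^2 = 31; deficit = 968/119

Write each e_j = u_j / sqrt(<u_j, u_j>) where u_j is the displayed integer vector. Then <v, e_j> = <v, u_j> / sqrt(<u_j, u_j>), so |<v, e_j>|^2 = <v, u_j>^2 / <u_j, u_j>.
Coefficients: <v, e_1> = 4/sqrt(10), <v, e_2> = -6/sqrt(65), <v, e_3> = 179/sqrt(1547).
Square and sum: Σ |<v, e_j>|^2 = 2721/119.
Compute ||v||^2 = v·v = 31.
Deficit = 31 − 2721/119 = 968/119 ≥ 0, confirming Bessel's inequality. (The deficit equals ||v − Σ <v,e_j> e_j||^2, the squared distance from v to span{e_j}.)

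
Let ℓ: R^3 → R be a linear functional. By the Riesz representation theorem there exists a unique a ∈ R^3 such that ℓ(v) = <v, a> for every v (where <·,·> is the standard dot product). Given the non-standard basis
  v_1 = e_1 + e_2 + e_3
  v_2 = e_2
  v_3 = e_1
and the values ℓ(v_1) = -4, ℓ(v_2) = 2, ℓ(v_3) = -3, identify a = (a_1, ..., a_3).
a = (-3, 2, -3)

Write a = (a_1, ..., a_3) in the standard basis. For each basis vector v_i, ℓ(v_i) = <v_i, a> is a linear equation in the a_j's. Collect the n equations into a matrix system V a = ℓ, where row i of V is v_i (expressed in the standard basis). Since V is invertible (lower-triangular with 1s on the diagonal, up to permutation), solve by back-substitution:
  V =
[[1, 1, 1],
 [0, 1, 0],
 [1, 0, 0]]
  V a = (-4, 2, -3)
Solving gives a = (-3, 2, -3).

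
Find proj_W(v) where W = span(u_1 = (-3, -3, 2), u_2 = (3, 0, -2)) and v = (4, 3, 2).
proj_W(v) = (24/13, 3, -16/13)

Set up U = [u_1 | ... | u_2] ∈ R^(3×2). The projector onto W = col(U) is P = U (U^T U)^(-1) U^T.
Compute U^T U =
  [22, -13]
  [-13, 13],
and U^T v = (-17, 8).
Solve U^T U · c = U^T v for the coefficients: c = (-1, -5/13). The projection is proj_W(v) = U c.
Check: (v - proj_W(v)) · u_1 = 0  (should be 0).
Check: (v - proj_W(v)) · u_2 = 0  (should be 0).
Result: proj_W(v) = (24/13, 3, -16/13).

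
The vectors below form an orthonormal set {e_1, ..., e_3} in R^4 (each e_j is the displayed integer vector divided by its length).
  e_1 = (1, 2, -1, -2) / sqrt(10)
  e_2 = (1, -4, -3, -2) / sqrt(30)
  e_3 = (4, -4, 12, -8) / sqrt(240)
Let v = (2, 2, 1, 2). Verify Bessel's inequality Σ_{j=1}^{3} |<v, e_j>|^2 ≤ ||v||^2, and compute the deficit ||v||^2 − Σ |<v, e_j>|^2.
Σ |<v, e_j>|^2 = 29/5; ||v||^2 = 13; deficit = 36/5

Write each e_j = u_j / sqrt(<u_j, u_j>) where u_j is the displayed integer vector. Then <v, e_j> = <v, u_j> / sqrt(<u_j, u_j>), so |<v, e_j>|^2 = <v, u_j>^2 / <u_j, u_j>.
Coefficients: <v, e_1> = 1/sqrt(10), <v, e_2> = -13/sqrt(30), <v, e_3> = -4/sqrt(240).
Square and sum: Σ |<v, e_j>|^2 = 29/5.
Compute ||v||^2 = v·v = 13.
Deficit = 13 − 29/5 = 36/5 ≥ 0, confirming Bessel's inequality. (The deficit equals ||v − Σ <v,e_j> e_j||^2, the squared distance from v to span{e_j}.)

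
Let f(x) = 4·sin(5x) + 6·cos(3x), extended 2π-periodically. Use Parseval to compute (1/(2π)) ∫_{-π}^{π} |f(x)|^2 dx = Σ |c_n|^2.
Σ |c_n|^2 = 26

Expand |f|^2 and use orthogonality of {sin(nx), cos(mx)} on [-π, π]:
  ∫_{-π}^{π} sin(nx)^2 dx = π, ∫ cos(mx)^2 dx = π, and cross terms integrate to 0.
So ∫_{-π}^{π} f(x)^2 dx = 4^2 · π + 6^2 · π = (16 + 36)π.
Divide by 2π: (16 + 36)/2 = 26.
By Parseval, this equals Σ |c_n|^2.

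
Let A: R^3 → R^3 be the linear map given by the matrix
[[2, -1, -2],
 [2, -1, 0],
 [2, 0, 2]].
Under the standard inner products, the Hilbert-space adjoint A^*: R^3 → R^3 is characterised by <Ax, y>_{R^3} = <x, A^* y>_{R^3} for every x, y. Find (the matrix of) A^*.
A^* = A^T =
[[2, 2, 2],
 [-1, -1, 0],
 [-2, 0, 2]]

For real matrices with standard dot products, the defining identity <Ax, y> = <x, A^* y> gives (Ax)^T y = x^T (A^*) y, i.e. x^T A^T y = x^T (A^*) y. Since this holds for all x, y, we must have A^* = A^T. Therefore
A^* =
[[2, 2, 2],
 [-1, -1, 0],
 [-2, 0, 2]].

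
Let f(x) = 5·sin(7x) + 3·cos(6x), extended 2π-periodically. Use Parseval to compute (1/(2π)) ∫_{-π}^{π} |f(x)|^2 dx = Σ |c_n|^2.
Σ |c_n|^2 = 17

Expand |f|^2 and use orthogonality of {sin(nx), cos(mx)} on [-π, π]:
  ∫_{-π}^{π} sin(nx)^2 dx = π, ∫ cos(mx)^2 dx = π, and cross terms integrate to 0.
So ∫_{-π}^{π} f(x)^2 dx = 5^2 · π + 3^2 · π = (25 + 9)π.
Divide by 2π: (25 + 9)/2 = 17.
By Parseval, this equals Σ |c_n|^2.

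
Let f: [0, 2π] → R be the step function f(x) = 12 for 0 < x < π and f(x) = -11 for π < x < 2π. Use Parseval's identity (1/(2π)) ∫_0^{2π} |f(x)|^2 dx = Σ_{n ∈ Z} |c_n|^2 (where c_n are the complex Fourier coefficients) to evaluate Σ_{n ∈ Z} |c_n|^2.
Σ |c_n|^2 = 265/2

Parseval equates the L^2 energy of f (normalised by 1/(2π)) with the ℓ^2 sum of its Fourier coefficients: (1/(2π)) ∫_0^{2π} |f|^2 = Σ |c_n|^2.
Compute the left side: (1/(2π)) [∫_0^π 12^2 dx + ∫_π^{2π} (-11)^2 dx] = (1/(2π)) · (144π + 121π) = (144 + 121)/2 = 265/2.
So Σ_{n ∈ Z} |c_n|^2 = 265/2.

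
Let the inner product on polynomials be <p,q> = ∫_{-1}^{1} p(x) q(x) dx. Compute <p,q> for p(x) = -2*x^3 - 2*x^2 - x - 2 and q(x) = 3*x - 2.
<p,q> = 94/15

Expand the product: p(x)·q(x) = -6*x^4 - 2*x^3 + x^2 - 4*x + 4.
∫_{-1}^{1} of each monomial x^k gives [2/(k+1) if k even, 0 if k odd]. Integrating term-by-term (or equivalently evaluating the antiderivative F(x) = -6*x^5/5 - x^4/2 + x^3/3 - 2*x^2 + 4*x at the endpoints):
  F(1) − F(−1) = 19/30 − (-169/30) = 94/15.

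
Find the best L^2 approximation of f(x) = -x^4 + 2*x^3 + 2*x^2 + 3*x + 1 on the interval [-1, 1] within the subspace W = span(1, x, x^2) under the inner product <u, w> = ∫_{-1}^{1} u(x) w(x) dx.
g(x) = 8*x^2/7 + 21*x/5 + 38/35

The best approximation g ∈ W is the orthogonal projection of f onto W. Writing g = a_0 + a_1 x + a_2 x^2, the coefficients solve the normal equations G · a = b where
  G_{ij} = <φ_i, φ_j> and b_i = <f, φ_i>, with φ_0 = 1, φ_1 = x, φ_2 = x^2.
G =
  [2, 0, 2/3]
  [0, 2/3, 0]
  [2/3, 0, 2/5],
b = (44/15, 14/5, 124/105).
Solving gives a_0 = 38/35, a_1 = 21/5, a_2 = 8/7, so
  g(x) = 8*x^2/7 + 21*x/5 + 38/35.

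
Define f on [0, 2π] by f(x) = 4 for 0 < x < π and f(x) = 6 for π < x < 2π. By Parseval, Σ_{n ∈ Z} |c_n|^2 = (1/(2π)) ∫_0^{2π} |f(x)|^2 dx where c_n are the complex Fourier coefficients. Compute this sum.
Σ |c_n|^2 = 26

Parseval equates the L^2 energy of f (normalised by 1/(2π)) with the ℓ^2 sum of its Fourier coefficients: (1/(2π)) ∫_0^{2π} |f|^2 = Σ |c_n|^2.
Compute the left side: (1/(2π)) [∫_0^π 4^2 dx + ∫_π^{2π} 6^2 dx] = (1/(2π)) · (16π + 36π) = (16 + 36)/2 = 26.
So Σ_{n ∈ Z} |c_n|^2 = 26.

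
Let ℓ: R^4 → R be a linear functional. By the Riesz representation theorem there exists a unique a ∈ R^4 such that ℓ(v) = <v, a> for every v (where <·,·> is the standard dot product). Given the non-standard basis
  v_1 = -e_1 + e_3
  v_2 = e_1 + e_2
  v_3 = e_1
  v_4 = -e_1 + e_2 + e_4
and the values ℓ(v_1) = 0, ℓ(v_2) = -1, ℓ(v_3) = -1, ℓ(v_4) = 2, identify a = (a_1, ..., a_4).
a = (-1, 0, -1, 1)

Write a = (a_1, ..., a_4) in the standard basis. For each basis vector v_i, ℓ(v_i) = <v_i, a> is a linear equation in the a_j's. Collect the n equations into a matrix system V a = ℓ, where row i of V is v_i (expressed in the standard basis). Since V is invertible (lower-triangular with 1s on the diagonal, up to permutation), solve by back-substitution:
  V =
[[-1, 0, 1, 0],
 [1, 1, 0, 0],
 [1, 0, 0, 0],
 [-1, 1, 0, 1]]
  V a = (0, -1, -1, 2)
Solving gives a = (-1, 0, -1, 1).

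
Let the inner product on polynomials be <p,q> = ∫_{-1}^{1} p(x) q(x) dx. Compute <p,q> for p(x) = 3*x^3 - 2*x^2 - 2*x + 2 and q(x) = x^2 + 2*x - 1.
<p,q> = -12/5

Expand the product: p(x)·q(x) = 3*x^5 + 4*x^4 - 9*x^3 + 6*x - 2.
∫_{-1}^{1} of each monomial x^k gives [2/(k+1) if k even, 0 if k odd]. Integrating term-by-term (or equivalently evaluating the antiderivative F(x) = x^6/2 + 4*x^5/5 - 9*x^4/4 + 3*x^2 - 2*x at the endpoints):
  F(1) − F(−1) = 1/20 − (49/20) = -12/5.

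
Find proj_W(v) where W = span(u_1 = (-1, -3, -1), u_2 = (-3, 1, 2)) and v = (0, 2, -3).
proj_W(v) = (4/3, 2/3, -1/3)

Set up U = [u_1 | ... | u_2] ∈ R^(3×2). The projector onto W = col(U) is P = U (U^T U)^(-1) U^T.
Compute U^T U =
  [11, -2]
  [-2, 14],
and U^T v = (-3, -4).
Solve U^T U · c = U^T v for the coefficients: c = (-1/3, -1/3). The projection is proj_W(v) = U c.
Check: (v - proj_W(v)) · u_1 = 0  (should be 0).
Check: (v - proj_W(v)) · u_2 = 0  (should be 0).
Result: proj_W(v) = (4/3, 2/3, -1/3).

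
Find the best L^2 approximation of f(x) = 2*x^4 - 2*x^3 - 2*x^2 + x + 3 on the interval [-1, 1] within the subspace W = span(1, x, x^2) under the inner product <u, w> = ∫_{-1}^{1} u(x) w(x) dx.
g(x) = -2*x^2/7 - x/5 + 99/35

The best approximation g ∈ W is the orthogonal projection of f onto W. Writing g = a_0 + a_1 x + a_2 x^2, the coefficients solve the normal equations G · a = b where
  G_{ij} = <φ_i, φ_j> and b_i = <f, φ_i>, with φ_0 = 1, φ_1 = x, φ_2 = x^2.
G =
  [2, 0, 2/3]
  [0, 2/3, 0]
  [2/3, 0, 2/5],
b = (82/15, -2/15, 62/35).
Solving gives a_0 = 99/35, a_1 = -1/5, a_2 = -2/7, so
  g(x) = -2*x^2/7 - x/5 + 99/35.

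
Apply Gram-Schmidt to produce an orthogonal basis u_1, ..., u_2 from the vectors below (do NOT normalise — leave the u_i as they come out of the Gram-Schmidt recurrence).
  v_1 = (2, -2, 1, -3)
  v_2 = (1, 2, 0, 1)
Orthogonal basis:
  u_1 = (2, -2, 1, -3)
  u_2 = (14/9, 13/9, 5/18, 1/6)

Apply the Gram-Schmidt recurrence
  u_1 = v_1
  u_i = v_i − Σ_{j<i} ((v_i · u_j) / (u_j · u_j)) · u_j.

Step by step this gives:
  u_1 = (2, -2, 1, -3)
  u_2 = (14/9, 13/9, 5/18, 1/6)

Orthogonality check:
  u_2 · u_1 = 0 (should be 0)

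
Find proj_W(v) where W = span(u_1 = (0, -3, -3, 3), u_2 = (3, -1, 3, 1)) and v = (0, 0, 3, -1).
proj_W(v) = (60/59, 52/59, 132/59, -52/59)

Set up U = [u_1 | ... | u_2] ∈ R^(4×2). The projector onto W = col(U) is P = U (U^T U)^(-1) U^T.
Compute U^T U =
  [27, -3]
  [-3, 20],
and U^T v = (-12, 8).
Solve U^T U · c = U^T v for the coefficients: c = (-24/59, 20/59). The projection is proj_W(v) = U c.
Check: (v - proj_W(v)) · u_1 = 0  (should be 0).
Check: (v - proj_W(v)) · u_2 = 0  (should be 0).
Result: proj_W(v) = (60/59, 52/59, 132/59, -52/59).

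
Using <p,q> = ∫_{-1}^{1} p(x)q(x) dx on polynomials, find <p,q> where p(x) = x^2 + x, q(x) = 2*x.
<p,q> = 4/3

Expand the product: p(x)·q(x) = 2*x^3 + 2*x^2.
∫_{-1}^{1} of each monomial x^k gives [2/(k+1) if k even, 0 if k odd]. Integrating term-by-term (or equivalently evaluating the antiderivative F(x) = x^4/2 + 2*x^3/3 at the endpoints):
  F(1) − F(−1) = 7/6 − (-1/6) = 4/3.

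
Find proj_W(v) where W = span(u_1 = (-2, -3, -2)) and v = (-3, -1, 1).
proj_W(v) = (-14/17, -21/17, -14/17)

Set up U = [u_1 | ... | u_1] ∈ R^(3×1). The projector onto W = col(U) is P = U (U^T U)^(-1) U^T.
Compute U^T U =
  [17],
and U^T v = (7).
Solve U^T U · c = U^T v for the coefficients: c = (7/17). The projection is proj_W(v) = U c.
Check: (v - proj_W(v)) · u_1 = 0  (should be 0).
Result: proj_W(v) = (-14/17, -21/17, -14/17).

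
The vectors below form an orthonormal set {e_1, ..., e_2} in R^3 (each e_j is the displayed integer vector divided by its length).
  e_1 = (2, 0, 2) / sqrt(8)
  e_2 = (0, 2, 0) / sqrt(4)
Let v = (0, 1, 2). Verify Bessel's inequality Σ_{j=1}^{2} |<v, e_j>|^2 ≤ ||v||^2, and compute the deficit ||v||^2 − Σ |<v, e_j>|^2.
Σ |<v, e_j>|^2 = 3; ||v||^2 = 5; deficit = 2

Write each e_j = u_j / sqrt(<u_j, u_j>) where u_j is the displayed integer vector. Then <v, e_j> = <v, u_j> / sqrt(<u_j, u_j>), so |<v, e_j>|^2 = <v, u_j>^2 / <u_j, u_j>.
Coefficients: <v, e_1> = 4/sqrt(8), <v, e_2> = 2/sqrt(4).
Square and sum: Σ |<v, e_j>|^2 = 3.
Compute ||v||^2 = v·v = 5.
Deficit = 5 − 3 = 2 ≥ 0, confirming Bessel's inequality. (The deficit equals ||v − Σ <v,e_j> e_j||^2, the squared distance from v to span{e_j}.)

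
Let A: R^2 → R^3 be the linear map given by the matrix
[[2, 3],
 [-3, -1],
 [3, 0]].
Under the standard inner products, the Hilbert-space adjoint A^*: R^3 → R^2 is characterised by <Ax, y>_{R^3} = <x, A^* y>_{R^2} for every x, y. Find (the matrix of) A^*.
A^* = A^T =
[[2, -3, 3],
 [3, -1, 0]]

For real matrices with standard dot products, the defining identity <Ax, y> = <x, A^* y> gives (Ax)^T y = x^T (A^*) y, i.e. x^T A^T y = x^T (A^*) y. Since this holds for all x, y, we must have A^* = A^T. Therefore
A^* =
[[2, -3, 3],
 [3, -1, 0]].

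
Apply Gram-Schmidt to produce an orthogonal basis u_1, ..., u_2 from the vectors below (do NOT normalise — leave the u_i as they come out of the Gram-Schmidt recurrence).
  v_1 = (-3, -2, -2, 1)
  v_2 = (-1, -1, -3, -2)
Orthogonal basis:
  u_1 = (-3, -2, -2, 1)
  u_2 = (1/2, 0, -2, -5/2)

Apply the Gram-Schmidt recurrence
  u_1 = v_1
  u_i = v_i − Σ_{j<i} ((v_i · u_j) / (u_j · u_j)) · u_j.

Step by step this gives:
  u_1 = (-3, -2, -2, 1)
  u_2 = (1/2, 0, -2, -5/2)

Orthogonality check:
  u_2 · u_1 = 0 (should be 0)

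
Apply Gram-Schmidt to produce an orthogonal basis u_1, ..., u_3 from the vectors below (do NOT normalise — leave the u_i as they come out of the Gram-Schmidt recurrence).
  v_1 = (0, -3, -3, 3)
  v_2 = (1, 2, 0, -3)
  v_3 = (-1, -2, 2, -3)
Orthogonal basis:
  u_1 = (0, -3, -3, 3)
  u_2 = (1, 1/3, -5/3, -4/3)
  u_3 = (-14/17, -50/17, 12/17, -38/17)

Apply the Gram-Schmidt recurrence
  u_1 = v_1
  u_i = v_i − Σ_{j<i} ((v_i · u_j) / (u_j · u_j)) · u_j.

Step by step this gives:
  u_1 = (0, -3, -3, 3)
  u_2 = (1, 1/3, -5/3, -4/3)
  u_3 = (-14/17, -50/17, 12/17, -38/17)

Orthogonality check:
  u_2 · u_1 = 0 (should be 0)
  u_3 · u_1 = 0 (should be 0)
  u_3 · u_2 = 0 (should be 0)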